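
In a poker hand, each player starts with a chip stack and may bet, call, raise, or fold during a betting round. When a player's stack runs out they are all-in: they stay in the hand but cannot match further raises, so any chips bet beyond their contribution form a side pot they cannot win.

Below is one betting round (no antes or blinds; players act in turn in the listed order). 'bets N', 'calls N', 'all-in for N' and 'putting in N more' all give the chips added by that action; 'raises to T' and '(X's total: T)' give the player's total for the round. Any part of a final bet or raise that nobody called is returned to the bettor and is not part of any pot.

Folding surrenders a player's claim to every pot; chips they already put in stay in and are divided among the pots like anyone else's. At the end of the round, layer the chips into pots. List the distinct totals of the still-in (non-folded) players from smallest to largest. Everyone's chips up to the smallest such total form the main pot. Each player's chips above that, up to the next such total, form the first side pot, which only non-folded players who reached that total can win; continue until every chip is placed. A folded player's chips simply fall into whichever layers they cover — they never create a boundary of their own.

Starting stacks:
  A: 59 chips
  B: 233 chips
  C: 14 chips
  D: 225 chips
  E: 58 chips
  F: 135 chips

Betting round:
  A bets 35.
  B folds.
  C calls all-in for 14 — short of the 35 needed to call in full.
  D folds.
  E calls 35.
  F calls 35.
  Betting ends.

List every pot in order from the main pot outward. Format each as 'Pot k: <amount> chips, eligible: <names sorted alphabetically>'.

Pot 1: 56 chips, eligible: A, C, E, F
Pot 2: 63 chips, eligible: A, E, F

Derivation:
Contributions: A=35, C=14, E=35, F=35
Folded: B, D
Pot levels (distinct totals of non-folded players): 14, 35
Layer 1-14: 14 each from A, C, E, F = 14*4 = 56 chips; eligible A, C, E, F
Layer 15-35: 21 each from A, E, F = 21*3 = 63 chips; eligible A, E, F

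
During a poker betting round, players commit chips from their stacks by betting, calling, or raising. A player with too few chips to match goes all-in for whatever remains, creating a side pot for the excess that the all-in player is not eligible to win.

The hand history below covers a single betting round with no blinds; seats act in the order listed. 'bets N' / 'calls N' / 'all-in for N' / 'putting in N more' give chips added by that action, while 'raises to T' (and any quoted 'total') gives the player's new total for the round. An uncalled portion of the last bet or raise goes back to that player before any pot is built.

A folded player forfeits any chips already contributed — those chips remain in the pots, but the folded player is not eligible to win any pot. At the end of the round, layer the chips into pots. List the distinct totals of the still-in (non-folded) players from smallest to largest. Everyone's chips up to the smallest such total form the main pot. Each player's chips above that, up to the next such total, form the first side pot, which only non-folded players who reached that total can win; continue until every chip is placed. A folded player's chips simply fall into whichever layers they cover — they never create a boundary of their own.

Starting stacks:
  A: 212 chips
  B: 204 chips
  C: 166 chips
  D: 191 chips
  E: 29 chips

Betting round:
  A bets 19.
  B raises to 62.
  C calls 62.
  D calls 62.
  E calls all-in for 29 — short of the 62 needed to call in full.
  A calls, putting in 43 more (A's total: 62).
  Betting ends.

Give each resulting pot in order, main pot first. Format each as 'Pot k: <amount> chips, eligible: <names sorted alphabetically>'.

Contributions: A=62, B=62, C=62, D=62, E=29
Pot levels (distinct totals of non-folded players): 29, 62
Layer 1-29: 29 each from A, B, C, D, E = 29*5 = 145 chips; eligible A, B, C, D, E
Layer 30-62: 33 each from A, B, C, D = 33*4 = 132 chips; eligible A, B, C, D

Pot 1: 145 chips, eligible: A, B, C, D, E
Pot 2: 132 chips, eligible: A, B, C, D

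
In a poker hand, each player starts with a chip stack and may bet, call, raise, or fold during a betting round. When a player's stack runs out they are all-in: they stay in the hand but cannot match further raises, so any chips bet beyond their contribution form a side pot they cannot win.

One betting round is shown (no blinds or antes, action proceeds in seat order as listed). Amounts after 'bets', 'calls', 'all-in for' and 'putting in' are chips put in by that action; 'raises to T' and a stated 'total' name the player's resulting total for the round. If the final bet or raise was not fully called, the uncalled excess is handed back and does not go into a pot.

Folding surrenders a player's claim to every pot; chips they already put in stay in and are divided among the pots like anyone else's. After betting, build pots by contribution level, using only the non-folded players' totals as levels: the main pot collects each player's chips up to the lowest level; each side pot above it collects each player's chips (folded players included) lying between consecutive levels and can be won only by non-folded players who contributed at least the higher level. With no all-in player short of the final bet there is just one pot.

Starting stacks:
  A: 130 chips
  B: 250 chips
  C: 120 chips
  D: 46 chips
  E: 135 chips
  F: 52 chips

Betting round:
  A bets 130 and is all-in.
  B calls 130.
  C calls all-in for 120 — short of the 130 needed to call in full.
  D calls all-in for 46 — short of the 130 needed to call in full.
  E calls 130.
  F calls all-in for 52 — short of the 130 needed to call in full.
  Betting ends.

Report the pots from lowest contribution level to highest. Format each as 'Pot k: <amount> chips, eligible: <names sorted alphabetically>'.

Pot 1: 276 chips, eligible: A, B, C, D, E, F
Pot 2: 30 chips, eligible: A, B, C, E, F
Pot 3: 272 chips, eligible: A, B, C, E
Pot 4: 30 chips, eligible: A, B, E

Derivation:
Contributions: A=130, B=130, C=120, D=46, E=130, F=52
Pot levels (distinct totals of non-folded players): 46, 52, 120, 130
Layer 1-46: 46 each from A, B, C, D, E, F = 46*6 = 276 chips; eligible A, B, C, D, E, F
Layer 47-52: 6 each from A, B, C, E, F = 6*5 = 30 chips; eligible A, B, C, E, F
Layer 53-120: 68 each from A, B, C, E = 68*4 = 272 chips; eligible A, B, C, E
Layer 121-130: 10 each from A, B, E = 10*3 = 30 chips; eligible A, B, E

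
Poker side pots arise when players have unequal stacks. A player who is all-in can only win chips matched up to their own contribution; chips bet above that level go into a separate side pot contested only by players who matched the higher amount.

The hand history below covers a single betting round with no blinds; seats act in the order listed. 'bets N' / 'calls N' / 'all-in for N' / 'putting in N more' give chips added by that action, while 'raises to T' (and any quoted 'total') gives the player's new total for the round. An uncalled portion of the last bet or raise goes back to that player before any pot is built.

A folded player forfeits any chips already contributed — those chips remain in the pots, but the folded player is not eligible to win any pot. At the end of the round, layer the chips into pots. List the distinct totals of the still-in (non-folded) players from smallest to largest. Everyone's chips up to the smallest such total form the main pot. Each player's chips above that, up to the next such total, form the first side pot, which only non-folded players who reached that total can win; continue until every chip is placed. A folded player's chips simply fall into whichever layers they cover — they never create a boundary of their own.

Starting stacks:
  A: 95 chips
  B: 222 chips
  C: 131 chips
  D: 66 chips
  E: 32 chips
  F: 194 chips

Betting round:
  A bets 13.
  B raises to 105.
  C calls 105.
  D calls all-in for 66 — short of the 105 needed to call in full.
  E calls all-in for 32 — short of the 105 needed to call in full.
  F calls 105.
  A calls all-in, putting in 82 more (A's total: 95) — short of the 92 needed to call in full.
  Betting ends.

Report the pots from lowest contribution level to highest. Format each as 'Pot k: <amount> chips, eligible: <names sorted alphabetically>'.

Contributions: A=95, B=105, C=105, D=66, E=32, F=105
Pot levels (distinct totals of non-folded players): 32, 66, 95, 105
Layer 1-32: 32 each from A, B, C, D, E, F = 32*6 = 192 chips; eligible A, B, C, D, E, F
Layer 33-66: 34 each from A, B, C, D, F = 34*5 = 170 chips; eligible A, B, C, D, F
Layer 67-95: 29 each from A, B, C, F = 29*4 = 116 chips; eligible A, B, C, F
Layer 96-105: 10 each from B, C, F = 10*3 = 30 chips; eligible B, C, F

Pot 1: 192 chips, eligible: A, B, C, D, E, F
Pot 2: 170 chips, eligible: A, B, C, D, F
Pot 3: 116 chips, eligible: A, B, C, F
Pot 4: 30 chips, eligible: B, C, F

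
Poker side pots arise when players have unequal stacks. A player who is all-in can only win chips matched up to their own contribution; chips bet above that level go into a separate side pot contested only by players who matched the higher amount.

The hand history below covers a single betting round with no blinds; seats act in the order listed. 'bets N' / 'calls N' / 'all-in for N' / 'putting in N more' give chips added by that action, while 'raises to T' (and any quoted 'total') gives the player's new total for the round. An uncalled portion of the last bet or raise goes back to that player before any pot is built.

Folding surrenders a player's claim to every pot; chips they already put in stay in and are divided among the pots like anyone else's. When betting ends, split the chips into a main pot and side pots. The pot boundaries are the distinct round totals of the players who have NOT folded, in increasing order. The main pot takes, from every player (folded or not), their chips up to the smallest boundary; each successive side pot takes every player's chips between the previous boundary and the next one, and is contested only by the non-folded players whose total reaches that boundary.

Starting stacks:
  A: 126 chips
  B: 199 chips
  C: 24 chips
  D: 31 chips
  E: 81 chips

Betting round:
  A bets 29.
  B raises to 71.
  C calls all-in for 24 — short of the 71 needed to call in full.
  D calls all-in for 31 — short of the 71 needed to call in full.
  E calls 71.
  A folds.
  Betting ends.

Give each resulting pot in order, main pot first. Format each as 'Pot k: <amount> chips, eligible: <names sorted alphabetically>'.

Contributions: A=29, B=71, C=24, D=31, E=71
Folded: A
Pot levels (distinct totals of non-folded players): 24, 31, 71
Layer 1-24: 24 each from A, B, C, D, E = 24*5 = 120 chips; eligible B, C, D, E
Layer 25-31: A 5 + B 7 + D 7 + E 7 = 26 chips; eligible B, D, E
Layer 32-71: 40 each from B, E = 40*2 = 80 chips; eligible B, E

Pot 1: 120 chips, eligible: B, C, D, E
Pot 2: 26 chips, eligible: B, D, E
Pot 3: 80 chips, eligible: B, E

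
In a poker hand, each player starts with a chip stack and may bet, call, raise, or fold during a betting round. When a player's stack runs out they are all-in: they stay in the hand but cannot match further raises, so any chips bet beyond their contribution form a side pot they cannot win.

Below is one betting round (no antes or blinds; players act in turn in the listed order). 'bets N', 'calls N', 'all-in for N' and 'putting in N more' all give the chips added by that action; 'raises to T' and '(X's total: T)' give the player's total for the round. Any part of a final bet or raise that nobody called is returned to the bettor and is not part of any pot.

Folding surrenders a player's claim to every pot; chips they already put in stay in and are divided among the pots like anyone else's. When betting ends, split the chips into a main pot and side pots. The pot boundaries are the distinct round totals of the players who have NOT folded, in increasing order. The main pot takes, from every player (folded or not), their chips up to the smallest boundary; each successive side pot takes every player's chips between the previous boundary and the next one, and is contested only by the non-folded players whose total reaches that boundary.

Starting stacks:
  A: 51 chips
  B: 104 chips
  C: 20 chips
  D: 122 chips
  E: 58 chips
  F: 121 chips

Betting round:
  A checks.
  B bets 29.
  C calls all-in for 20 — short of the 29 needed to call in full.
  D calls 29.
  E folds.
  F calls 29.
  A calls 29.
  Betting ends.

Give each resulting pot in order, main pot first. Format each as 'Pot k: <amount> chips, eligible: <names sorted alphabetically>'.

Contributions: A=29, B=29, C=20, D=29, F=29
Folded: E
Pot levels (distinct totals of non-folded players): 20, 29
Layer 1-20: 20 each from A, B, C, D, F = 20*5 = 100 chips; eligible A, B, C, D, F
Layer 21-29: 9 each from A, B, D, F = 9*4 = 36 chips; eligible A, B, D, F

Pot 1: 100 chips, eligible: A, B, C, D, F
Pot 2: 36 chips, eligible: A, B, D, F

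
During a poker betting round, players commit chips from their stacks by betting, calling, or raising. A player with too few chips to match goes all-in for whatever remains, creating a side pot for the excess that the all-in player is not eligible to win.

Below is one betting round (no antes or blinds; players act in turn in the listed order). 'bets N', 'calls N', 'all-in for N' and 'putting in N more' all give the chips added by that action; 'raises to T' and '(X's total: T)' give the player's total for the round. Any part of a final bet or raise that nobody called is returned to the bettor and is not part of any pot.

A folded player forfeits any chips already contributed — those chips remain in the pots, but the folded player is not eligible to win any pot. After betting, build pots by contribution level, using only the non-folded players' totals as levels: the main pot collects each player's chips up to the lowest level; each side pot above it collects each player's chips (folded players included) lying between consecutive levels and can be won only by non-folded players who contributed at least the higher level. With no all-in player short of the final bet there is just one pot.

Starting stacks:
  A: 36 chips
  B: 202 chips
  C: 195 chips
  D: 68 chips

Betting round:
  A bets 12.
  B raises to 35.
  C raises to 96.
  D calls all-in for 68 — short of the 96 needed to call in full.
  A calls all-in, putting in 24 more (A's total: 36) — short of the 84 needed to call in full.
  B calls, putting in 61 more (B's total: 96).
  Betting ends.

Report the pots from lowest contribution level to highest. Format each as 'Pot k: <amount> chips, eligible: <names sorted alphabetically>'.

Contributions: A=36, B=96, C=96, D=68
Pot levels (distinct totals of non-folded players): 36, 68, 96
Layer 1-36: 36 each from A, B, C, D = 36*4 = 144 chips; eligible A, B, C, D
Layer 37-68: 32 each from B, C, D = 32*3 = 96 chips; eligible B, C, D
Layer 69-96: 28 each from B, C = 28*2 = 56 chips; eligible B, C

Pot 1: 144 chips, eligible: A, B, C, D
Pot 2: 96 chips, eligible: B, C, D
Pot 3: 56 chips, eligible: B, C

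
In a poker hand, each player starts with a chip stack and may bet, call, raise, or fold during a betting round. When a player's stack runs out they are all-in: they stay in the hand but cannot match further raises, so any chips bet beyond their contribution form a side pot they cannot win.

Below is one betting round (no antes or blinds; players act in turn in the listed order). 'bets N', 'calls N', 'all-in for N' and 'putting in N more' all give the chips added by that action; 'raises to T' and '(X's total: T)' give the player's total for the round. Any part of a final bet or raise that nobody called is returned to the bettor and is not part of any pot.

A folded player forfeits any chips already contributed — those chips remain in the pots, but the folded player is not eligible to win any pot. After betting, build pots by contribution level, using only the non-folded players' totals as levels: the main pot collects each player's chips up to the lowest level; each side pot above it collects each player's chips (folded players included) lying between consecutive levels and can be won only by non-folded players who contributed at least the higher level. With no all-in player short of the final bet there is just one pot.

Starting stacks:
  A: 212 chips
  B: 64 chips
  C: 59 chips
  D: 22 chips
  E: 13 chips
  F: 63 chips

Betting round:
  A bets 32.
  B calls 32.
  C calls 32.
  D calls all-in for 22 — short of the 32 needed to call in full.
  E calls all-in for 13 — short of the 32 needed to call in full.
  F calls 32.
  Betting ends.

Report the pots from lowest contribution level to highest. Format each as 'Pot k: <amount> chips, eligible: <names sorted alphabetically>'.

Pot 1: 78 chips, eligible: A, B, C, D, E, F
Pot 2: 45 chips, eligible: A, B, C, D, F
Pot 3: 40 chips, eligible: A, B, C, F

Derivation:
Contributions: A=32, B=32, C=32, D=22, E=13, F=32
Pot levels (distinct totals of non-folded players): 13, 22, 32
Layer 1-13: 13 each from A, B, C, D, E, F = 13*6 = 78 chips; eligible A, B, C, D, E, F
Layer 14-22: 9 each from A, B, C, D, F = 9*5 = 45 chips; eligible A, B, C, D, F
Layer 23-32: 10 each from A, B, C, F = 10*4 = 40 chips; eligible A, B, C, F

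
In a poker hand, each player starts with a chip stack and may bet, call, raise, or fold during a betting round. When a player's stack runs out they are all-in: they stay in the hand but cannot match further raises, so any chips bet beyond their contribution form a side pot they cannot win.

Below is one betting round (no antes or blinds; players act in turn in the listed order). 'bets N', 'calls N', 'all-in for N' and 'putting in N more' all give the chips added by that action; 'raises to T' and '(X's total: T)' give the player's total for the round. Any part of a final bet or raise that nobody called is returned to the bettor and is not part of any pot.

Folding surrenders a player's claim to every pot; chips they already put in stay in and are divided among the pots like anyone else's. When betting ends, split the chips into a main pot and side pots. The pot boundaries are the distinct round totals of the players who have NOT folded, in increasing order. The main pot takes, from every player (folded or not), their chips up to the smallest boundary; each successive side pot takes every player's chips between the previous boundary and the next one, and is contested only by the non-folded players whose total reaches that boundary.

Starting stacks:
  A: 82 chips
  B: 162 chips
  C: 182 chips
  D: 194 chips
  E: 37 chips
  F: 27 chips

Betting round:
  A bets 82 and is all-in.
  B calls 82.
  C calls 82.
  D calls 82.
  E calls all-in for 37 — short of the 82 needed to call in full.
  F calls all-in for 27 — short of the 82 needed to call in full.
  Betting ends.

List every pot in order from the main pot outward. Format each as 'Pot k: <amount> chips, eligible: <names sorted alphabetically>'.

Contributions: A=82, B=82, C=82, D=82, E=37, F=27
Pot levels (distinct totals of non-folded players): 27, 37, 82
Layer 1-27: 27 each from A, B, C, D, E, F = 27*6 = 162 chips; eligible A, B, C, D, E, F
Layer 28-37: 10 each from A, B, C, D, E = 10*5 = 50 chips; eligible A, B, C, D, E
Layer 38-82: 45 each from A, B, C, D = 45*4 = 180 chips; eligible A, B, C, D

Pot 1: 162 chips, eligible: A, B, C, D, E, F
Pot 2: 50 chips, eligible: A, B, C, D, E
Pot 3: 180 chips, eligible: A, B, C, D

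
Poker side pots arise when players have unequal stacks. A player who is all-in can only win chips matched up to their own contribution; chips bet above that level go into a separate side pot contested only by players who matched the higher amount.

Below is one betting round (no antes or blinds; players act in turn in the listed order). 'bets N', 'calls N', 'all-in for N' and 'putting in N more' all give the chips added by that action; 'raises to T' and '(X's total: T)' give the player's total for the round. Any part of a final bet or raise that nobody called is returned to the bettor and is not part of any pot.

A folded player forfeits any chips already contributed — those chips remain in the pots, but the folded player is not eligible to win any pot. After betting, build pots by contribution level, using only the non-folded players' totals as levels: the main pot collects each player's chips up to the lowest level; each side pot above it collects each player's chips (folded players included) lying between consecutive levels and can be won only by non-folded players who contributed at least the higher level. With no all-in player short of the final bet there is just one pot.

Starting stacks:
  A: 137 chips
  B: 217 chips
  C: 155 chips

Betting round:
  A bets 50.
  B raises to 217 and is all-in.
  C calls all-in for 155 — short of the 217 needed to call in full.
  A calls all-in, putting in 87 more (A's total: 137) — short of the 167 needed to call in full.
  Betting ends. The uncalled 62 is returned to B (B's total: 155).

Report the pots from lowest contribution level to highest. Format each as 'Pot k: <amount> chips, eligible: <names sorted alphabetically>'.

Contributions (after 62 returned to B): A=137, B=155, C=155
Pot levels (distinct totals of non-folded players): 137, 155
Layer 1-137: 137 each from A, B, C = 137*3 = 411 chips; eligible A, B, C
Layer 138-155: 18 each from B, C = 18*2 = 36 chips; eligible B, C

Pot 1: 411 chips, eligible: A, B, C
Pot 2: 36 chips, eligible: B, C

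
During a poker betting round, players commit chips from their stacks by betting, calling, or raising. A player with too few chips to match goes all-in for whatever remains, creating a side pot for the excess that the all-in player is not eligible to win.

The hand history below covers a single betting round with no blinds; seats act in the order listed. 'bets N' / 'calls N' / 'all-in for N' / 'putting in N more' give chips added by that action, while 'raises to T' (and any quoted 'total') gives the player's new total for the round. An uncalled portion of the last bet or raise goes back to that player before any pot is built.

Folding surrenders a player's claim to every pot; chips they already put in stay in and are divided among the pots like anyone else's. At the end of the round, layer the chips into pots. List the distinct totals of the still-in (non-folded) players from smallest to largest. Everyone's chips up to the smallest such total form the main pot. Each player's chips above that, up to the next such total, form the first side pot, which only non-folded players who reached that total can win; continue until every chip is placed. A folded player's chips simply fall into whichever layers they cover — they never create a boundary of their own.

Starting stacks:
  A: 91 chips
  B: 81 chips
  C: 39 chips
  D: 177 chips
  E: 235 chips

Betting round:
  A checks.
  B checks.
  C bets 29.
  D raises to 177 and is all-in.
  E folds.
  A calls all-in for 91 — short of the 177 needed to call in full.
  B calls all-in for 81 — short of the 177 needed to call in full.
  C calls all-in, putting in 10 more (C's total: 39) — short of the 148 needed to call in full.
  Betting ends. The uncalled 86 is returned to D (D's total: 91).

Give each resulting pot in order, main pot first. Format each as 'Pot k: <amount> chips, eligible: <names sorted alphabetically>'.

Pot 1: 156 chips, eligible: A, B, C, D
Pot 2: 126 chips, eligible: A, B, D
Pot 3: 20 chips, eligible: A, D

Derivation:
Contributions (after 86 returned to D): A=91, B=81, C=39, D=91
Folded: E
Pot levels (distinct totals of non-folded players): 39, 81, 91
Layer 1-39: 39 each from A, B, C, D = 39*4 = 156 chips; eligible A, B, C, D
Layer 40-81: 42 each from A, B, D = 42*3 = 126 chips; eligible A, B, D
Layer 82-91: 10 each from A, D = 10*2 = 20 chips; eligible A, D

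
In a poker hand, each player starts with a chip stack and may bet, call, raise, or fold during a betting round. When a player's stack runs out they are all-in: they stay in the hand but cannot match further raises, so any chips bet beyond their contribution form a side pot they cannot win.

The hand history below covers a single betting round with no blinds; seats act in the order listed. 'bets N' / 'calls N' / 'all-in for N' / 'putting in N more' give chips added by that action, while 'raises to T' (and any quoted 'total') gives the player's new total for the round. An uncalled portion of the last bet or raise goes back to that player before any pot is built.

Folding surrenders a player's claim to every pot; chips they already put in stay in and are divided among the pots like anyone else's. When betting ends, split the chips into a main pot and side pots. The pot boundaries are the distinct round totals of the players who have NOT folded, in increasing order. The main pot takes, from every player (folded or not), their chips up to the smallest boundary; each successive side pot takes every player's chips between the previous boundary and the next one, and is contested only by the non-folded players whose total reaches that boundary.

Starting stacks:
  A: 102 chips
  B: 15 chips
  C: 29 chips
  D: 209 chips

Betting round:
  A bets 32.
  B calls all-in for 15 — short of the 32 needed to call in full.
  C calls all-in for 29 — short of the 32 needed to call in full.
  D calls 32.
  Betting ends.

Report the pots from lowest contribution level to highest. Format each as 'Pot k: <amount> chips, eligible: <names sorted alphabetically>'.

Pot 1: 60 chips, eligible: A, B, C, D
Pot 2: 42 chips, eligible: A, C, D
Pot 3: 6 chips, eligible: A, D

Derivation:
Contributions: A=32, B=15, C=29, D=32
Pot levels (distinct totals of non-folded players): 15, 29, 32
Layer 1-15: 15 each from A, B, C, D = 15*4 = 60 chips; eligible A, B, C, D
Layer 16-29: 14 each from A, C, D = 14*3 = 42 chips; eligible A, C, D
Layer 30-32: 3 each from A, D = 3*2 = 6 chips; eligible A, D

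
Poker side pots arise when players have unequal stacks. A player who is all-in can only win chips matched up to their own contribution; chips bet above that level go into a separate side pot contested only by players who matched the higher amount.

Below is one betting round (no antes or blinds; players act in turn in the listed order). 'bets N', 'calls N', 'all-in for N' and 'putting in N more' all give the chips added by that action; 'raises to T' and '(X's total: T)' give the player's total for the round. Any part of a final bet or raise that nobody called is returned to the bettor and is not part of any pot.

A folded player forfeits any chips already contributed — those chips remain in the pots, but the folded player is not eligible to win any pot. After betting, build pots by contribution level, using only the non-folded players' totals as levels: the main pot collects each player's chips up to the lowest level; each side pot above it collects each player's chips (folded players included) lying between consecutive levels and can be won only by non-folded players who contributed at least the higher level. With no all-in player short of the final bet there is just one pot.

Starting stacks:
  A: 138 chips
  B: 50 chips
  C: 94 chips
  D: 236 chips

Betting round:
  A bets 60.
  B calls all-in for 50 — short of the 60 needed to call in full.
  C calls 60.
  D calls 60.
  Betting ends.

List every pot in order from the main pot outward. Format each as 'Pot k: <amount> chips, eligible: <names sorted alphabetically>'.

Contributions: A=60, B=50, C=60, D=60
Pot levels (distinct totals of non-folded players): 50, 60
Layer 1-50: 50 each from A, B, C, D = 50*4 = 200 chips; eligible A, B, C, D
Layer 51-60: 10 each from A, C, D = 10*3 = 30 chips; eligible A, C, D

Pot 1: 200 chips, eligible: A, B, C, D
Pot 2: 30 chips, eligible: A, C, D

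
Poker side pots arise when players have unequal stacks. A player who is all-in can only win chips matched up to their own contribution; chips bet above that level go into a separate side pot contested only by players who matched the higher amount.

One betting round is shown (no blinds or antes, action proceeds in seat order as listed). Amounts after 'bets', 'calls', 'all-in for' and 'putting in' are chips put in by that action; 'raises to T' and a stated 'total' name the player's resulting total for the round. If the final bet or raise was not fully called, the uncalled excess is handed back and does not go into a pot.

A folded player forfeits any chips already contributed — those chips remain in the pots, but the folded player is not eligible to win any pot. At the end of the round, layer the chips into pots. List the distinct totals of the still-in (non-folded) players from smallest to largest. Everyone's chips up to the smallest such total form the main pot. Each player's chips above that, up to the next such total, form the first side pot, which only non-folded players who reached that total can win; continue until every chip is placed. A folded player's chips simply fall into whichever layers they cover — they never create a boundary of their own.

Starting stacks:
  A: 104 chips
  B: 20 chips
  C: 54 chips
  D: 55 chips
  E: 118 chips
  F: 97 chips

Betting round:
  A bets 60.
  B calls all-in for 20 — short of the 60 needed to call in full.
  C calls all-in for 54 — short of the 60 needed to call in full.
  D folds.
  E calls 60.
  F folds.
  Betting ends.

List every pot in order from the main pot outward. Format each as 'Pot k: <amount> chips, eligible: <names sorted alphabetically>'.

Pot 1: 80 chips, eligible: A, B, C, E
Pot 2: 102 chips, eligible: A, C, E
Pot 3: 12 chips, eligible: A, E

Derivation:
Contributions: A=60, B=20, C=54, E=60
Folded: D, F
Pot levels (distinct totals of non-folded players): 20, 54, 60
Layer 1-20: 20 each from A, B, C, E = 20*4 = 80 chips; eligible A, B, C, E
Layer 21-54: 34 each from A, C, E = 34*3 = 102 chips; eligible A, C, E
Layer 55-60: 6 each from A, E = 6*2 = 12 chips; eligible A, E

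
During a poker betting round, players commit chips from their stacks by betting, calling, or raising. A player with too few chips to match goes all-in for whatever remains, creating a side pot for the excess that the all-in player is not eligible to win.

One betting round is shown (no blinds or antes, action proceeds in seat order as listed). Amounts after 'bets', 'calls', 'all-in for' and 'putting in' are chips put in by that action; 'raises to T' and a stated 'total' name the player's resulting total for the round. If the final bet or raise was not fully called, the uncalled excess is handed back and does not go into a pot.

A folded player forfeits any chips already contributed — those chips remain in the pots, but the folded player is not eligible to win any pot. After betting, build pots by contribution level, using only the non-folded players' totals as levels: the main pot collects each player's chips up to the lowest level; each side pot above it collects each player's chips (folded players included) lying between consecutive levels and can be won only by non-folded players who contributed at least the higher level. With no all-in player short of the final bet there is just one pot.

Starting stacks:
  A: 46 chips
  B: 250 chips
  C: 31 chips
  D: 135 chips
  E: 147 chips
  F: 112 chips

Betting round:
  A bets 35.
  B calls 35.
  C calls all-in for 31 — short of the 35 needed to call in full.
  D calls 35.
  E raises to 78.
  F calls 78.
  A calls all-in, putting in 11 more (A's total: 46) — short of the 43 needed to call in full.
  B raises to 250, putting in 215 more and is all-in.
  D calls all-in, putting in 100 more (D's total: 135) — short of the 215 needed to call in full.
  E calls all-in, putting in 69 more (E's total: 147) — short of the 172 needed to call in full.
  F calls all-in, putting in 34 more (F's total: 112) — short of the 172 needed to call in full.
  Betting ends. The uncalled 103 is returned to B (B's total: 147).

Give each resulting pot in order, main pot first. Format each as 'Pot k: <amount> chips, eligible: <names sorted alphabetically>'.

Pot 1: 186 chips, eligible: A, B, C, D, E, F
Pot 2: 75 chips, eligible: A, B, D, E, F
Pot 3: 264 chips, eligible: B, D, E, F
Pot 4: 69 chips, eligible: B, D, E
Pot 5: 24 chips, eligible: B, E

Derivation:
Contributions (after 103 returned to B): A=46, B=147, C=31, D=135, E=147, F=112
Pot levels (distinct totals of non-folded players): 31, 46, 112, 135, 147
Layer 1-31: 31 each from A, B, C, D, E, F = 31*6 = 186 chips; eligible A, B, C, D, E, F
Layer 32-46: 15 each from A, B, D, E, F = 15*5 = 75 chips; eligible A, B, D, E, F
Layer 47-112: 66 each from B, D, E, F = 66*4 = 264 chips; eligible B, D, E, F
Layer 113-135: 23 each from B, D, E = 23*3 = 69 chips; eligible B, D, E
Layer 136-147: 12 each from B, E = 12*2 = 24 chips; eligible B, E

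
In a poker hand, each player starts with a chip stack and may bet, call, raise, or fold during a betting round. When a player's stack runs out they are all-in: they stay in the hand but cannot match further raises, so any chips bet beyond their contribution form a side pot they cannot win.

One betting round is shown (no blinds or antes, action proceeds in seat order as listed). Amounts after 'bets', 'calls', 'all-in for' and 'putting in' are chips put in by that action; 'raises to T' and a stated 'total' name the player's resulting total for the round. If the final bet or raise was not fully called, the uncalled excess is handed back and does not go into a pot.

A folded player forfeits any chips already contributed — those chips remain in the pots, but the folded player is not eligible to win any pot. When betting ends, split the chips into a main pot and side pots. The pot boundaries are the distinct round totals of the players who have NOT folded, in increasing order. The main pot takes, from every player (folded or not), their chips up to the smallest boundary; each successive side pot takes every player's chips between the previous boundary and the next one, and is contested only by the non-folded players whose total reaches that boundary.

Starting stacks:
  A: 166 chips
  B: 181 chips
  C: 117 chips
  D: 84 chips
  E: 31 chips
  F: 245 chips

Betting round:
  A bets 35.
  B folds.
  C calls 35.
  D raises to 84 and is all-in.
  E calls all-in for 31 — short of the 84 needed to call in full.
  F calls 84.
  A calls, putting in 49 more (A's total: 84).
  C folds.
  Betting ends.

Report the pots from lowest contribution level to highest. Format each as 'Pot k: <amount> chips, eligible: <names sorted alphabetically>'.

Pot 1: 155 chips, eligible: A, D, E, F
Pot 2: 163 chips, eligible: A, D, F

Derivation:
Contributions: A=84, C=35, D=84, E=31, F=84
Folded: B, C
Pot levels (distinct totals of non-folded players): 31, 84
Layer 1-31: 31 each from A, C, D, E, F = 31*5 = 155 chips; eligible A, D, E, F
Layer 32-84: A 53 + C 4 + D 53 + F 53 = 163 chips; eligible A, D, F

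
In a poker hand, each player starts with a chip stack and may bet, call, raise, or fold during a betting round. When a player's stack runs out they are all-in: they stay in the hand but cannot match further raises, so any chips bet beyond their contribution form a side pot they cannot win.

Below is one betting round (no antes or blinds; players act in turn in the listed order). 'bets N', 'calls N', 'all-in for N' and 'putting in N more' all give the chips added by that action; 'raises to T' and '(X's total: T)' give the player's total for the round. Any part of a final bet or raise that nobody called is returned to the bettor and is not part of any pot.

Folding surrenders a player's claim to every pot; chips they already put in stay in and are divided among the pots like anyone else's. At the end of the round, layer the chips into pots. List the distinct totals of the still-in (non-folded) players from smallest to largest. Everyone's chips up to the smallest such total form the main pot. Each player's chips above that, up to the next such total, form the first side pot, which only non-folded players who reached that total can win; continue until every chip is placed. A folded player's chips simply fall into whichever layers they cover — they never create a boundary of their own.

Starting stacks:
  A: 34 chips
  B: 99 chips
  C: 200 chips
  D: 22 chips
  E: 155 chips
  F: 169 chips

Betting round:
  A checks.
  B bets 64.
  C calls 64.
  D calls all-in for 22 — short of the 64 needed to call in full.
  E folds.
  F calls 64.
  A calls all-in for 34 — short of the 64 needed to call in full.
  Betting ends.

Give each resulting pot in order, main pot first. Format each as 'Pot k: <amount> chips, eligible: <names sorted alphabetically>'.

Contributions: A=34, B=64, C=64, D=22, F=64
Folded: E
Pot levels (distinct totals of non-folded players): 22, 34, 64
Layer 1-22: 22 each from A, B, C, D, F = 22*5 = 110 chips; eligible A, B, C, D, F
Layer 23-34: 12 each from A, B, C, F = 12*4 = 48 chips; eligible A, B, C, F
Layer 35-64: 30 each from B, C, F = 30*3 = 90 chips; eligible B, C, F

Pot 1: 110 chips, eligible: A, B, C, D, F
Pot 2: 48 chips, eligible: A, B, C, F
Pot 3: 90 chips, eligible: B, C, F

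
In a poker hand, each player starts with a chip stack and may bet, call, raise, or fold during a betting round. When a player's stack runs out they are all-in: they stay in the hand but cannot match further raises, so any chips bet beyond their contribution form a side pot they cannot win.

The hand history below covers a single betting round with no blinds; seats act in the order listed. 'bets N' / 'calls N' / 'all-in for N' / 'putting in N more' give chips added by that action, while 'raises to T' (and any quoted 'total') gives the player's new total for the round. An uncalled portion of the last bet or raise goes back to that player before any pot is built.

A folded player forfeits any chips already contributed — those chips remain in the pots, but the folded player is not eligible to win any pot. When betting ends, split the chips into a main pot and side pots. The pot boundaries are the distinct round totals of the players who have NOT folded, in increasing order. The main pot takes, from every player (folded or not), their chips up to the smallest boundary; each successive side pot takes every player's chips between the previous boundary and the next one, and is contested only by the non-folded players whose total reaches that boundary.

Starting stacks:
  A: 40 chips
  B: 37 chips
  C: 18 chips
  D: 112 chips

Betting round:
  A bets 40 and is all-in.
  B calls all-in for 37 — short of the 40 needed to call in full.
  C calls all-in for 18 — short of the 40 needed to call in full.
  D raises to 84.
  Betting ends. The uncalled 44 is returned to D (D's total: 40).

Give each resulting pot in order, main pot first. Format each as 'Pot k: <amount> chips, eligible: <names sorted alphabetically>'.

Contributions (after 44 returned to D): A=40, B=37, C=18, D=40
Pot levels (distinct totals of non-folded players): 18, 37, 40
Layer 1-18: 18 each from A, B, C, D = 18*4 = 72 chips; eligible A, B, C, D
Layer 19-37: 19 each from A, B, D = 19*3 = 57 chips; eligible A, B, D
Layer 38-40: 3 each from A, D = 3*2 = 6 chips; eligible A, D

Pot 1: 72 chips, eligible: A, B, C, D
Pot 2: 57 chips, eligible: A, B, D
Pot 3: 6 chips, eligible: A, D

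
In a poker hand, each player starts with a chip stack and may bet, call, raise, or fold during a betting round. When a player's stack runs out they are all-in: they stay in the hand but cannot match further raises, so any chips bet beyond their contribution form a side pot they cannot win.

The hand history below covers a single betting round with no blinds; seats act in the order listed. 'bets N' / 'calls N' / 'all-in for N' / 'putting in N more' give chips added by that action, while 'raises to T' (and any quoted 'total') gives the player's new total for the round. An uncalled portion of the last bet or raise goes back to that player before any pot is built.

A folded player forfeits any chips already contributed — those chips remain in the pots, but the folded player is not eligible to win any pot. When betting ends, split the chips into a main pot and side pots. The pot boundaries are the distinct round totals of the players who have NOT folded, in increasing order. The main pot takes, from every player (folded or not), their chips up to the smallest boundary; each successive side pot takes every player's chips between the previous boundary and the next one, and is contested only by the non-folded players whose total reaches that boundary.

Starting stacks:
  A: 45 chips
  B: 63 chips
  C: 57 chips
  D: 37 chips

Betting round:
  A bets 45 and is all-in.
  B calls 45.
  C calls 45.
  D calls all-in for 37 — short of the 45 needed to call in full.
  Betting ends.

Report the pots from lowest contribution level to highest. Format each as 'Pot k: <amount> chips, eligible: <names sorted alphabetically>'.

Contributions: A=45, B=45, C=45, D=37
Pot levels (distinct totals of non-folded players): 37, 45
Layer 1-37: 37 each from A, B, C, D = 37*4 = 148 chips; eligible A, B, C, D
Layer 38-45: 8 each from A, B, C = 8*3 = 24 chips; eligible A, B, C

Pot 1: 148 chips, eligible: A, B, C, D
Pot 2: 24 chips, eligible: A, B, C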